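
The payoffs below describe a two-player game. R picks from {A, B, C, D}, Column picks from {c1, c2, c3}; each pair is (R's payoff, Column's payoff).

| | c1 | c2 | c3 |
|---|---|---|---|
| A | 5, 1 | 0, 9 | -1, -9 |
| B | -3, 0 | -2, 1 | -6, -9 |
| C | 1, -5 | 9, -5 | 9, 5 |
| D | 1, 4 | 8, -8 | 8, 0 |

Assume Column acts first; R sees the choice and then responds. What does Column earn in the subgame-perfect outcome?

R best-responds to each possible Column move:
- c1: R compares 5, -3, 1, 1 and picks A; Column would get 1.
- c2: R compares 0, -2, 9, 8 and picks C; Column would get -5.
- c3: R compares -1, -6, 9, 8 and picks C; Column would get 5.
Maximizing over 1, -5, 5, Column chooses c3. Subgame-perfect outcome: (C, c3) with payoffs (9, 5).

5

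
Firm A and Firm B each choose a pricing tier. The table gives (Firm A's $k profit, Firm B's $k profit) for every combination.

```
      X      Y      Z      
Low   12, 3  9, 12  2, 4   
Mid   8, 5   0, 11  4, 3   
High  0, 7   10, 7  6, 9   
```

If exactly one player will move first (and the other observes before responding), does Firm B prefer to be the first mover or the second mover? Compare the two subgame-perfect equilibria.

second

If Firm A leads: Firm B's best replies are Low→Y, Mid→Y, High→Z; Firm A's induced payoffs 9, 0, 6; outcome (Low, Y), payoffs (9, 12).
If Firm B leads: Firm A's best replies are X→Low, Y→High, Z→High; Firm B's induced payoffs 3, 7, 9; outcome (High, Z), payoffs (6, 9).
Firm B gets 9 moving first and 12 moving second, so Firm B prefers to move second.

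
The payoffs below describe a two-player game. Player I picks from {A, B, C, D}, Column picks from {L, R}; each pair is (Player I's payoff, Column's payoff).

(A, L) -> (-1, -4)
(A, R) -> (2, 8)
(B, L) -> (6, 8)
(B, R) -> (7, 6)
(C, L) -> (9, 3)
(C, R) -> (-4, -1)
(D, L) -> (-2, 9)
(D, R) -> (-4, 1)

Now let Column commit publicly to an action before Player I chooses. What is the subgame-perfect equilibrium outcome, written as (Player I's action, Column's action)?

(B, R)

Player I best-responds to each possible Column move:
- L: Player I compares -1, 6, 9, -2 and picks C; Column would get 3.
- R: Player I compares 2, 7, -4, -4 and picks B; Column would get 6.
Column's induced payoffs are 3, 6, so Column commits to R. Subgame-perfect outcome: (B, R) with payoffs (7, 6).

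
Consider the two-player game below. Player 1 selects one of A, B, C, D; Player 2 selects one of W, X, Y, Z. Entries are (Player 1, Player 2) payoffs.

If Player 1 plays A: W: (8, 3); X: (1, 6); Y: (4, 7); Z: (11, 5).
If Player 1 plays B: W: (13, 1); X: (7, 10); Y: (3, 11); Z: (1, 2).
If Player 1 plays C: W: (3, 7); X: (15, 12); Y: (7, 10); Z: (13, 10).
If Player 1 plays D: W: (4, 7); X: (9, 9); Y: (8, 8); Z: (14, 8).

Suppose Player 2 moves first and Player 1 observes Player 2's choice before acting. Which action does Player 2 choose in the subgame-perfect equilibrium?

X

Work backward from Player 1's decision.
- W → Player 1 plays B (best of 8, 13, 3, 4); Player 2 gets 1.
- X → Player 1 plays C (best of 1, 7, 15, 9); Player 2 gets 12.
- Y → Player 1 plays D (best of 4, 3, 7, 8); Player 2 gets 8.
- Z → Player 1 plays D (best of 11, 1, 13, 14); Player 2 gets 8.
Maximizing over 1, 12, 8, 8, Player 2 chooses X. Subgame-perfect outcome: (C, X) with payoffs (15, 12).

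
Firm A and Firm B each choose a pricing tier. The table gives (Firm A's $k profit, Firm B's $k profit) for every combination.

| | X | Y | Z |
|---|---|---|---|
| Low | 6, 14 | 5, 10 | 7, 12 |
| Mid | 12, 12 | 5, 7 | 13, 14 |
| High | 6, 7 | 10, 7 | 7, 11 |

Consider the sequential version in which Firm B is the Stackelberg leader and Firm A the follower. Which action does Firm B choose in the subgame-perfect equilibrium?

Z

Firm A best-responds to each possible Firm B move:
- X: BR = Mid, leader payoff 12.
- Y: BR = High, leader payoff 7.
- Z: BR = Mid, leader payoff 14.
Firm B's induced payoffs are 12, 7, 14, so Firm B commits to Z. Subgame-perfect outcome: (Mid, Z) with payoffs (13, 14).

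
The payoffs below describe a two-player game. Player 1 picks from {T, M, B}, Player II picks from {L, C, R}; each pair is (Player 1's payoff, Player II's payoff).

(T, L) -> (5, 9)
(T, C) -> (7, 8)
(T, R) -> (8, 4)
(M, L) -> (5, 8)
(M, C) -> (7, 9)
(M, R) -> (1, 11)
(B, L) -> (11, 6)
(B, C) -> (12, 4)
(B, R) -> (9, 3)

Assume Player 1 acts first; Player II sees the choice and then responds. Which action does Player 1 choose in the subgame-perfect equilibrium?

Work backward from Player II's decision.
- T → Player II plays L (best of 9, 8, 4); Player 1 gets 5.
- M → Player II plays R (best of 8, 9, 11); Player 1 gets 1.
- B → Player II plays L (best of 6, 4, 3); Player 1 gets 11.
Maximizing over 5, 1, 11, Player 1 chooses B. Subgame-perfect outcome: (B, L) with payoffs (11, 6).

B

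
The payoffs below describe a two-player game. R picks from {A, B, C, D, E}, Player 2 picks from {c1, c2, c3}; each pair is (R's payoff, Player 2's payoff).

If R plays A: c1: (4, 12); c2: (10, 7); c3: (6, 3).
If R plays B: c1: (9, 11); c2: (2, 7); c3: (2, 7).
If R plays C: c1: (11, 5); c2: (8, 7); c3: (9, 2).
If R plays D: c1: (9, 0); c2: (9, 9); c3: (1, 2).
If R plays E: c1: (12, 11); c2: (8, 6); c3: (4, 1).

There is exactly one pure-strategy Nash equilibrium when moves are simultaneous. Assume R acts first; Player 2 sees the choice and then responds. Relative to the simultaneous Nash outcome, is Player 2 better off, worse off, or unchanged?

unchanged

Solve by backward induction (R leads).
- A: Player 2 compares 12, 7, 3 and picks c1; R would get 4.
- B: Player 2 compares 11, 7, 7 and picks c1; R would get 9.
- C: Player 2 compares 5, 7, 2 and picks c2; R would get 8.
- D: Player 2 compares 0, 9, 2 and picks c2; R would get 9.
- E: Player 2 compares 11, 6, 1 and picks c1; R would get 12.
R's induced payoffs are 4, 9, 8, 9, 12, so R commits to E. Subgame-perfect outcome: (E, c1) with payoffs (12, 11).
For the simultaneous game, intersect best replies.
R's best replies: c1→E; c2→A; c3→C.
Player 2's best replies: A→c1; B→c1; C→c2; D→c2; E→c1.
Only (E, c1) has each player best-responding; Nash payoffs (12, 11).
Player 2 earns 11 sequentially versus 11 at the Nash outcome: unchanged.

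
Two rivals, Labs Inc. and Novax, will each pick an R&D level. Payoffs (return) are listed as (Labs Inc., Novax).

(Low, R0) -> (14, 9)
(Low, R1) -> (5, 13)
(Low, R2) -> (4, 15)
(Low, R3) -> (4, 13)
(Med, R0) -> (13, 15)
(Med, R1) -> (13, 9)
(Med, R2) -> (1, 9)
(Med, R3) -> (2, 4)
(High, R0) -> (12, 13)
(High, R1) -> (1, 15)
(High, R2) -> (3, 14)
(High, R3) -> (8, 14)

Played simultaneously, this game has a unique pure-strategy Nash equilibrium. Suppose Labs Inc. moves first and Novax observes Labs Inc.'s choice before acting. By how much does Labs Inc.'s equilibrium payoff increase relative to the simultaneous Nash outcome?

9

Novax best-responds to each possible Labs Inc. move:
- Low → Novax plays R2 (best of 9, 13, 15, 13); Labs Inc. gets 4.
- Med → Novax plays R0 (best of 15, 9, 9, 4); Labs Inc. gets 13.
- High → Novax plays R1 (best of 13, 15, 14, 14); Labs Inc. gets 1.
Among 4, 13, 1, the best is 13 at Med. Subgame-perfect outcome: (Med, R0) with payoffs (13, 15).
Under simultaneous play:
Labs Inc.'s best replies: R0→Low; R1→Med; R2→Low; R3→High.
Novax's best replies: Low→R2; Med→R0; High→R1.
Only (Low, R2) has each player best-responding; Nash payoffs (4, 15).
Labs Inc.'s commitment gain: 13 − 4 = 9.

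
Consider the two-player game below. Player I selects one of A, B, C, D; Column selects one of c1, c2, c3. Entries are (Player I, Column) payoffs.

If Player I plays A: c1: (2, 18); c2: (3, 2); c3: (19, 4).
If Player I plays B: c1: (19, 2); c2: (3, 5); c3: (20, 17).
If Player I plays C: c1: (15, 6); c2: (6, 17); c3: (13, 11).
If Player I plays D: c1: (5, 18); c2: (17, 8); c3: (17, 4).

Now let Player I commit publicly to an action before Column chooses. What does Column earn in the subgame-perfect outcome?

17

Solve by backward induction (Player I leads).
- A: BR = c1, leader payoff 2.
- B: BR = c3, leader payoff 20.
- C: BR = c2, leader payoff 6.
- D: BR = c1, leader payoff 5.
Among 2, 20, 6, 5, the best is 20 at B. Subgame-perfect outcome: (B, c3) with payoffs (20, 17).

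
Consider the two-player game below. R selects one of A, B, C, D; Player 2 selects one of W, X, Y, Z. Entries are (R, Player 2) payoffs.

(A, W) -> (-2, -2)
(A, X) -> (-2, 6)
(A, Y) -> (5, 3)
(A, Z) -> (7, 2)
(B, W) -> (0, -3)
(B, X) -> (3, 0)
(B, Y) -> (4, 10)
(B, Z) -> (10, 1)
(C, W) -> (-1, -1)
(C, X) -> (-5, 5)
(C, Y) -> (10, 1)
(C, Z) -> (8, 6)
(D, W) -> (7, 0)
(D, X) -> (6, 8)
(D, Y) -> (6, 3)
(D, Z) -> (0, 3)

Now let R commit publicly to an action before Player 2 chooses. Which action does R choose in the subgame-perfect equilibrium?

Solve by backward induction (R leads).
- A: Player 2 compares -2, 6, 3, 2 and picks X; R would get -2.
- B: Player 2 compares -3, 0, 10, 1 and picks Y; R would get 4.
- C: Player 2 compares -1, 5, 1, 6 and picks Z; R would get 8.
- D: Player 2 compares 0, 8, 3, 3 and picks X; R would get 6.
Maximizing over -2, 4, 8, 6, R chooses C. Subgame-perfect outcome: (C, Z) with payoffs (8, 6).

C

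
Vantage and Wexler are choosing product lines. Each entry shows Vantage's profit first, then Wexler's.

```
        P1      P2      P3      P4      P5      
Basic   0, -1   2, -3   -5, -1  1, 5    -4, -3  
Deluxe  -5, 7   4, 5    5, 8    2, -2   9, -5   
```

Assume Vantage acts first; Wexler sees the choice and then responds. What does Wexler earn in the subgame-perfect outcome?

8

Work backward from Wexler's decision.
- Basic: BR = P4, leader payoff 1.
- Deluxe: BR = P3, leader payoff 5.
Maximizing over 1, 5, Vantage chooses Deluxe. Subgame-perfect outcome: (Deluxe, P3) with payoffs (5, 8).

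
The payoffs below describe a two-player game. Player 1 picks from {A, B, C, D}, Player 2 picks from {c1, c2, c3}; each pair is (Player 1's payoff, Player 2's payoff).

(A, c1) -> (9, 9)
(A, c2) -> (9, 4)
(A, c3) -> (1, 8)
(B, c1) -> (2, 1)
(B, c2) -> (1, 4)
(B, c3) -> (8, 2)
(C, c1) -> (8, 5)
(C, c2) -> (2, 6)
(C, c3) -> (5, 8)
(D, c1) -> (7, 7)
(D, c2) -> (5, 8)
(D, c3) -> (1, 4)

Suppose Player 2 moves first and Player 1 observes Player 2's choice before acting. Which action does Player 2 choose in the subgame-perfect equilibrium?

Backward induction with Player 2 moving first.
- c1 → Player 1 plays A (best of 9, 2, 8, 7); Player 2 gets 9.
- c2 → Player 1 plays A (best of 9, 1, 2, 5); Player 2 gets 4.
- c3 → Player 1 plays B (best of 1, 8, 5, 1); Player 2 gets 2.
Player 2's induced payoffs are 9, 4, 2, so Player 2 commits to c1. Subgame-perfect outcome: (A, c1) with payoffs (9, 9).

c1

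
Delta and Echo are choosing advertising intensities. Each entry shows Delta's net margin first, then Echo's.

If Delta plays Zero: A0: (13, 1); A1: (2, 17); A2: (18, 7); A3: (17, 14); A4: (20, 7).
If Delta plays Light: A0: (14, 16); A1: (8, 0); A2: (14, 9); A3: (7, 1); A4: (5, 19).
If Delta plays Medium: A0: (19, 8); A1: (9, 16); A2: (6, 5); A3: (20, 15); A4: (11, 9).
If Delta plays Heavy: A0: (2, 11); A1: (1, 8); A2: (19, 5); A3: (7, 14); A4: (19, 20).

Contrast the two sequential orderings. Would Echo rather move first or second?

second

If Delta leads: Echo's best replies are Zero→A1, Light→A4, Medium→A1, Heavy→A4; Delta's induced payoffs 2, 5, 9, 19; outcome (Heavy, A4), payoffs (19, 20).
If Echo leads: Delta's best replies are A0→Medium, A1→Medium, A2→Heavy, A3→Medium, A4→Zero; Echo's induced payoffs 8, 16, 5, 15, 7; outcome (Medium, A1), payoffs (9, 16).
Echo gets 16 moving first and 20 moving second, so Echo prefers to move second.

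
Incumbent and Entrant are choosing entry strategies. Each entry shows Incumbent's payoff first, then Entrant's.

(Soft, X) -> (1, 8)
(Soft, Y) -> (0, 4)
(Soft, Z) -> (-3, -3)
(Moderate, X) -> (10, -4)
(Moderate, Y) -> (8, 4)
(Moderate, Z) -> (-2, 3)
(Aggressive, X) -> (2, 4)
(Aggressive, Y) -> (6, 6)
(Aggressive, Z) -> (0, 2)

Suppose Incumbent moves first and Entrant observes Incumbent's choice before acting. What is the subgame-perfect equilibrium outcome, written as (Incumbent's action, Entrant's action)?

Solve by backward induction (Incumbent leads).
- Soft → Entrant plays X (best of 8, 4, -3); Incumbent gets 1.
- Moderate → Entrant plays Y (best of -4, 4, 3); Incumbent gets 8.
- Aggressive → Entrant plays Y (best of 4, 6, 2); Incumbent gets 6.
Among 1, 8, 6, the best is 8 at Moderate. Subgame-perfect outcome: (Moderate, Y) with payoffs (8, 4).

(Moderate, Y)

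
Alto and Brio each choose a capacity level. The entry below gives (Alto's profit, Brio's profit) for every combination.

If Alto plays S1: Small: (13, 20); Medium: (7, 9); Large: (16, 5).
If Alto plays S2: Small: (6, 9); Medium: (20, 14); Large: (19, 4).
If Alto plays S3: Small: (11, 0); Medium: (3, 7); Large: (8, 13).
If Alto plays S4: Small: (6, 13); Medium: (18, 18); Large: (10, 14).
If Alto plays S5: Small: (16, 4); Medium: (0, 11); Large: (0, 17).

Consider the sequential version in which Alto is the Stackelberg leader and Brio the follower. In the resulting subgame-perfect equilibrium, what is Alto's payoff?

20

Solve by backward induction (Alto leads).
- S1: BR = Small, leader payoff 13.
- S2: BR = Medium, leader payoff 20.
- S3: BR = Large, leader payoff 8.
- S4: BR = Medium, leader payoff 18.
- S5: BR = Large, leader payoff 0.
Maximizing over 13, 20, 8, 18, 0, Alto chooses S2. Subgame-perfect outcome: (S2, Medium) with payoffs (20, 14).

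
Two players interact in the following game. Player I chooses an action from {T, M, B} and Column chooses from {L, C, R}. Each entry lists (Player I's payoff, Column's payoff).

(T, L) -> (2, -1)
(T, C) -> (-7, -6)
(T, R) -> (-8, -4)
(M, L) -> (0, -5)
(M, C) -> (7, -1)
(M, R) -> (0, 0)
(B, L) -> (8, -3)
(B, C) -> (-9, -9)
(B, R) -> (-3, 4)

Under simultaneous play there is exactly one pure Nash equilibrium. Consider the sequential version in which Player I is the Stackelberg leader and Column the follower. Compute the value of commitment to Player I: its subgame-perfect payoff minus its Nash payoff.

Backward induction with Player I moving first.
- T: BR = L, leader payoff 2.
- M: BR = R, leader payoff 0.
- B: BR = R, leader payoff -3.
Among 2, 0, -3, the best is 2 at T. Subgame-perfect outcome: (T, L) with payoffs (2, -1).
Now find the simultaneous Nash equilibrium.
Player I's best replies: L→B; C→M; R→M.
Column's best replies: T→L; M→R; B→R.
The unique mutual best reply is (M, R), giving (0, 0).
Player I's commitment gain: 2 − 0 = 2.

2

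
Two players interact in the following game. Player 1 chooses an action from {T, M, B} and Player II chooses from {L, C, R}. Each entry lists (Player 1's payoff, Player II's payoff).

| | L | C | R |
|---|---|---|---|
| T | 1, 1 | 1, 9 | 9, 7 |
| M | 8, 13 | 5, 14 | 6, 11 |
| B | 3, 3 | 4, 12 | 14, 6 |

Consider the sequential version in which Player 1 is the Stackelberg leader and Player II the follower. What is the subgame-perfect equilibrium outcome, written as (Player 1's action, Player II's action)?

Player II best-responds to each possible Player 1 move:
- T: Player II compares 1, 9, 7 and picks C; Player 1 would get 1.
- M: Player II compares 13, 14, 11 and picks C; Player 1 would get 5.
- B: Player II compares 3, 12, 6 and picks C; Player 1 would get 4.
Maximizing over 1, 5, 4, Player 1 chooses M. Subgame-perfect outcome: (M, C) with payoffs (5, 14).

(M, C)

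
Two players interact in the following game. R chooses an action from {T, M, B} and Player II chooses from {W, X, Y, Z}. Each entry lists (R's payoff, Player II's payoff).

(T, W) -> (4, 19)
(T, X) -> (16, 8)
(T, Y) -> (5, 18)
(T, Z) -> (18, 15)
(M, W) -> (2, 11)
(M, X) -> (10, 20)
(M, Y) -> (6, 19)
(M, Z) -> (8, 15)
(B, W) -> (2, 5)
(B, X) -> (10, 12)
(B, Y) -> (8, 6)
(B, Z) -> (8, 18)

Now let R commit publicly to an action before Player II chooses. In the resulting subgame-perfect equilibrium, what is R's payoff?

Backward induction with R moving first.
- T: BR = W, leader payoff 4.
- M: BR = X, leader payoff 10.
- B: BR = Z, leader payoff 8.
Among 4, 10, 8, the best is 10 at M. Subgame-perfect outcome: (M, X) with payoffs (10, 20).

10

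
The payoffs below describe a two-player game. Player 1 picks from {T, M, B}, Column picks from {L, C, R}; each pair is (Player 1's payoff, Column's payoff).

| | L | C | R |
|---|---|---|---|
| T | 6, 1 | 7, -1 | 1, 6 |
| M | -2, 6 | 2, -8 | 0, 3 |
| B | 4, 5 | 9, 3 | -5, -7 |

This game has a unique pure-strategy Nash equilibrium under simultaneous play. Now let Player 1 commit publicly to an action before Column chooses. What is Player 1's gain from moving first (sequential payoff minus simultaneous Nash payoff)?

Solve by backward induction (Player 1 leads).
- T: BR = R, leader payoff 1.
- M: BR = L, leader payoff -2.
- B: BR = L, leader payoff 4.
Player 1's induced payoffs are 1, -2, 4, so Player 1 commits to B. Subgame-perfect outcome: (B, L) with payoffs (4, 5).
Under simultaneous play:
Player 1's best replies: L→T; C→B; R→T.
Column's best replies: T→R; M→L; B→L.
Only (T, R) has each player best-responding; Nash payoffs (1, 6).
Player 1's commitment gain: 4 − 1 = 3.

3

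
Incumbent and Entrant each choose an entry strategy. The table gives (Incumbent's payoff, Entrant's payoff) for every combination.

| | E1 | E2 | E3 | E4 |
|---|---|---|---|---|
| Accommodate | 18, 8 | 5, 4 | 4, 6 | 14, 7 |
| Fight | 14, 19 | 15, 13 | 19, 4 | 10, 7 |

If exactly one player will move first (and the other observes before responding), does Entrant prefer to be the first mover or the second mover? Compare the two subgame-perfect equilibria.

first

If Incumbent leads: Entrant's best replies are Accommodate→E1, Fight→E1; Incumbent's induced payoffs 18, 14; outcome (Accommodate, E1), payoffs (18, 8).
If Entrant leads: Incumbent's best replies are E1→Accommodate, E2→Fight, E3→Fight, E4→Accommodate; Entrant's induced payoffs 8, 13, 4, 7; outcome (Fight, E2), payoffs (15, 13).
Entrant gets 13 moving first and 8 moving second, so Entrant prefers to move first.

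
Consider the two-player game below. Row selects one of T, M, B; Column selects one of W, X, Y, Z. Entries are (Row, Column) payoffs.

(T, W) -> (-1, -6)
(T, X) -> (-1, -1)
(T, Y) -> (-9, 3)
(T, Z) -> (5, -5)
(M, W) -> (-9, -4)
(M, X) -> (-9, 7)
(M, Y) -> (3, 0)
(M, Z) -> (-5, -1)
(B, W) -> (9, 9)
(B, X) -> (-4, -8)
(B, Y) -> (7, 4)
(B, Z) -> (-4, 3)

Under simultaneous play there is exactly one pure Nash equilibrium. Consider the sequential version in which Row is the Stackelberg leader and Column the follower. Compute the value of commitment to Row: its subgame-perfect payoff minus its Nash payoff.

Column best-responds to each possible Row move:
- T: Column compares -6, -1, 3, -5 and picks Y; Row would get -9.
- M: Column compares -4, 7, 0, -1 and picks X; Row would get -9.
- B: Column compares 9, -8, 4, 3 and picks W; Row would get 9.
Among -9, -9, 9, the best is 9 at B. Subgame-perfect outcome: (B, W) with payoffs (9, 9).
For the simultaneous game, intersect best replies.
Row's best replies: W→B; X→T; Y→B; Z→T.
Column's best replies: T→Y; M→X; B→W.
Only (B, W) has each player best-responding; Nash payoffs (9, 9).
Row's commitment gain: 9 − 9 = 0.

0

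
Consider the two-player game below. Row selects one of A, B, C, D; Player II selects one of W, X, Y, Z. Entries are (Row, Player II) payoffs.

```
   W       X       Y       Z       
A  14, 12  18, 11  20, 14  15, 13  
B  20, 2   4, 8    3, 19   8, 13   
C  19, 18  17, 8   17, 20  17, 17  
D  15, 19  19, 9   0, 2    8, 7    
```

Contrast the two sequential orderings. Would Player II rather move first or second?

If Row leads: Player II's best replies are A→Y, B→Y, C→Y, D→W; Row's induced payoffs 20, 3, 17, 15; outcome (A, Y), payoffs (20, 14).
If Player II leads: Row's best replies are W→B, X→D, Y→A, Z→C; Player II's induced payoffs 2, 9, 14, 17; outcome (C, Z), payoffs (17, 17).
Player II gets 17 moving first and 14 moving second, so Player II prefers to move first.

first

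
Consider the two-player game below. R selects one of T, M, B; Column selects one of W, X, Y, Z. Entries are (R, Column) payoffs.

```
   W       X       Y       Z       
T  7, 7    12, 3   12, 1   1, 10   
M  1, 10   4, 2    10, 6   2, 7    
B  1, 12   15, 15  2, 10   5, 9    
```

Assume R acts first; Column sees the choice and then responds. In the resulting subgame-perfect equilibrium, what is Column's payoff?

Column best-responds to each possible R move:
- T → Column plays Z (best of 7, 3, 1, 10); R gets 1.
- M → Column plays W (best of 10, 2, 6, 7); R gets 1.
- B → Column plays X (best of 12, 15, 10, 9); R gets 15.
Among 1, 1, 15, the best is 15 at B. Subgame-perfect outcome: (B, X) with payoffs (15, 15).

15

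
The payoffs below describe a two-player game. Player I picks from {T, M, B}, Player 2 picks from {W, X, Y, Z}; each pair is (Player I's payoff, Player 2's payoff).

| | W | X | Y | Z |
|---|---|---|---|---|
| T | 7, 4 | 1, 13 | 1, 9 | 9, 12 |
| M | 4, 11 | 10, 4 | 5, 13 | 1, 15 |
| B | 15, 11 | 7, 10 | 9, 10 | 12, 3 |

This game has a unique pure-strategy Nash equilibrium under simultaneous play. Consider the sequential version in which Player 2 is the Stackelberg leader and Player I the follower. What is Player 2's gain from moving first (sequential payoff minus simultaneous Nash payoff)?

Work backward from Player I's decision.
- W → Player I plays B (best of 7, 4, 15); Player 2 gets 11.
- X → Player I plays M (best of 1, 10, 7); Player 2 gets 4.
- Y → Player I plays B (best of 1, 5, 9); Player 2 gets 10.
- Z → Player I plays B (best of 9, 1, 12); Player 2 gets 3.
Maximizing over 11, 4, 10, 3, Player 2 chooses W. Subgame-perfect outcome: (B, W) with payoffs (15, 11).
For the simultaneous game, intersect best replies.
Player I's best replies: W→B; X→M; Y→B; Z→B.
Player 2's best replies: T→X; M→Z; B→W.
Only (B, W) has each player best-responding; Nash payoffs (15, 11).
Player 2's commitment gain: 11 − 11 = 0.

0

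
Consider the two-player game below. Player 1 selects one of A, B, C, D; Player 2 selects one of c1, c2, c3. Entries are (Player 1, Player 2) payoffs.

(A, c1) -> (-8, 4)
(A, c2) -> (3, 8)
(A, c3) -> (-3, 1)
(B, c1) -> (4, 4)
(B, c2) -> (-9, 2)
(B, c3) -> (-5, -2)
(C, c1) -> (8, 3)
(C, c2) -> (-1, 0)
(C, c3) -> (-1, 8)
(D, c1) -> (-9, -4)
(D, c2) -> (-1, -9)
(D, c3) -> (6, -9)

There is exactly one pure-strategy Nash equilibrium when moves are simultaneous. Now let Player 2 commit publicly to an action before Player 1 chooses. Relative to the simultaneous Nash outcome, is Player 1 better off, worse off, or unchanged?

unchanged

Backward induction with Player 2 moving first.
- c1: BR = C, leader payoff 3.
- c2: BR = A, leader payoff 8.
- c3: BR = D, leader payoff -9.
Player 2's induced payoffs are 3, 8, -9, so Player 2 commits to c2. Subgame-perfect outcome: (A, c2) with payoffs (3, 8).
Under simultaneous play:
Player 1's best replies: c1→C; c2→A; c3→D.
Player 2's best replies: A→c2; B→c1; C→c3; D→c1.
Only (A, c2) has each player best-responding; Nash payoffs (3, 8).
Player 1 earns 3 sequentially versus 3 at the Nash outcome: unchanged.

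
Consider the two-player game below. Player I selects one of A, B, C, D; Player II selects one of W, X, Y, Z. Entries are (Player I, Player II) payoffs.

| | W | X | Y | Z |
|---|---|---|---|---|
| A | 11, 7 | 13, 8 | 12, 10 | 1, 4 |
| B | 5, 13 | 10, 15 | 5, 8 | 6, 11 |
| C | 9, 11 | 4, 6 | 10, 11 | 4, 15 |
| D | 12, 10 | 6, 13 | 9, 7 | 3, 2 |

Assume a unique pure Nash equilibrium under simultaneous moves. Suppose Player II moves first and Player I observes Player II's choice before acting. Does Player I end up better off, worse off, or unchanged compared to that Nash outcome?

worse off

Backward induction with Player II moving first.
- W → Player I plays D (best of 11, 5, 9, 12); Player II gets 10.
- X → Player I plays A (best of 13, 10, 4, 6); Player II gets 8.
- Y → Player I plays A (best of 12, 5, 10, 9); Player II gets 10.
- Z → Player I plays B (best of 1, 6, 4, 3); Player II gets 11.
Player II's induced payoffs are 10, 8, 10, 11, so Player II commits to Z. Subgame-perfect outcome: (B, Z) with payoffs (6, 11).
Now find the simultaneous Nash equilibrium.
Player I's best replies: W→D; X→A; Y→A; Z→B.
Player II's best replies: A→Y; B→X; C→Z; D→X.
Only (A, Y) has each player best-responding; Nash payoffs (12, 10).
Player I earns 6 sequentially versus 12 at the Nash outcome: worse off.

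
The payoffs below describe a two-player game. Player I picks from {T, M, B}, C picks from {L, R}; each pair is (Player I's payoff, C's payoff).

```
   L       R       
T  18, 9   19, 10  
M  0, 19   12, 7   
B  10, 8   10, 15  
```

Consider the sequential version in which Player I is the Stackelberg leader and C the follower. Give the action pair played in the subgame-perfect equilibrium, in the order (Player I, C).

C best-responds to each possible Player I move:
- T → C plays R (best of 9, 10); Player I gets 19.
- M → C plays L (best of 19, 7); Player I gets 0.
- B → C plays R (best of 8, 15); Player I gets 10.
Maximizing over 19, 0, 10, Player I chooses T. Subgame-perfect outcome: (T, R) with payoffs (19, 10).

(T, R)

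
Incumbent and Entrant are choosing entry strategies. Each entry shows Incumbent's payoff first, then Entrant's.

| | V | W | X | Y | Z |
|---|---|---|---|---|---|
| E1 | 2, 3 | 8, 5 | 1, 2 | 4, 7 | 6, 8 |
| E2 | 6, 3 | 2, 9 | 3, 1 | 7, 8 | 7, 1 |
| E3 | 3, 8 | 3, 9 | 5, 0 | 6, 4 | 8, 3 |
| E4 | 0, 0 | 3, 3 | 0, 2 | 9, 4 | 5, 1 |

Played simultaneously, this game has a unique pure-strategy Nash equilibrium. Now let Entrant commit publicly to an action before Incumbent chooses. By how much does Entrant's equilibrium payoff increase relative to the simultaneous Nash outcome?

Incumbent best-responds to each possible Entrant move:
- V: BR = E2, leader payoff 3.
- W: BR = E1, leader payoff 5.
- X: BR = E3, leader payoff 0.
- Y: BR = E4, leader payoff 4.
- Z: BR = E3, leader payoff 3.
Maximizing over 3, 5, 0, 4, 3, Entrant chooses W. Subgame-perfect outcome: (E1, W) with payoffs (8, 5).
Under simultaneous play:
Incumbent's best replies: V→E2; W→E1; X→E3; Y→E4; Z→E3.
Entrant's best replies: E1→Z; E2→W; E3→W; E4→Y.
The unique mutual best reply is (E4, Y), giving (9, 4).
Entrant's commitment gain: 5 − 4 = 1.

1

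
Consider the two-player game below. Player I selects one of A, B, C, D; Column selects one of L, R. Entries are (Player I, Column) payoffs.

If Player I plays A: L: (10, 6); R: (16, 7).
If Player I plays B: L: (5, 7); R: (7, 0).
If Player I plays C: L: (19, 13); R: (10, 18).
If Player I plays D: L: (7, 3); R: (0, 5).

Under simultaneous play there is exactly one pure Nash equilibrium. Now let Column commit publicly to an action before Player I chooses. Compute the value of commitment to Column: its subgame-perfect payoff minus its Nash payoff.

6

Player I best-responds to each possible Column move:
- L: BR = C, leader payoff 13.
- R: BR = A, leader payoff 7.
Column's induced payoffs are 13, 7, so Column commits to L. Subgame-perfect outcome: (C, L) with payoffs (19, 13).
Now find the simultaneous Nash equilibrium.
Player I's best replies: L→C; R→A.
Column's best replies: A→R; B→L; C→R; D→R.
The unique mutual best reply is (A, R), giving (16, 7).
Column's commitment gain: 13 − 7 = 6.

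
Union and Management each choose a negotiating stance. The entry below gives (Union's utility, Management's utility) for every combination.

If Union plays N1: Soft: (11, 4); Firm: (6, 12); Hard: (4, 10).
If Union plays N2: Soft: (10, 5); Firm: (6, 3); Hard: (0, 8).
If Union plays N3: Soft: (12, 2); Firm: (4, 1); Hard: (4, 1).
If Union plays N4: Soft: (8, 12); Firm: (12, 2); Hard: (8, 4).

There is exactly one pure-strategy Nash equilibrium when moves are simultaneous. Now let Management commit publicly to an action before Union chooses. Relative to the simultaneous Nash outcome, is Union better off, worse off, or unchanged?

worse off

Work backward from Union's decision.
- Soft: Union compares 11, 10, 12, 8 and picks N3; Management would get 2.
- Firm: Union compares 6, 6, 4, 12 and picks N4; Management would get 2.
- Hard: Union compares 4, 0, 4, 8 and picks N4; Management would get 4.
Among 2, 2, 4, the best is 4 at Hard. Subgame-perfect outcome: (N4, Hard) with payoffs (8, 4).
Now find the simultaneous Nash equilibrium.
Union's best replies: Soft→N3; Firm→N4; Hard→N4.
Management's best replies: N1→Firm; N2→Hard; N3→Soft; N4→Soft.
The unique mutual best reply is (N3, Soft), giving (12, 2).
Union earns 8 sequentially versus 12 at the Nash outcome: worse off.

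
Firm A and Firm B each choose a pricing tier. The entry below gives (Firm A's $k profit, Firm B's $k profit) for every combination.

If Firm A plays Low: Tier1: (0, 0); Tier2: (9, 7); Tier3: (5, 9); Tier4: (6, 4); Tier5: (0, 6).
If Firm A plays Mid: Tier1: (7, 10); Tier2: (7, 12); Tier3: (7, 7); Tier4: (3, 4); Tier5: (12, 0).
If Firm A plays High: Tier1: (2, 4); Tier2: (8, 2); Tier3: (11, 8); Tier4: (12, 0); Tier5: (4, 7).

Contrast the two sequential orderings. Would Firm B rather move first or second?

If Firm A leads: Firm B's best replies are Low→Tier3, Mid→Tier2, High→Tier3; Firm A's induced payoffs 5, 7, 11; outcome (High, Tier3), payoffs (11, 8).
If Firm B leads: Firm A's best replies are Tier1→Mid, Tier2→Low, Tier3→High, Tier4→High, Tier5→Mid; Firm B's induced payoffs 10, 7, 8, 0, 0; outcome (Mid, Tier1), payoffs (7, 10).
Firm B gets 10 moving first and 8 moving second, so Firm B prefers to move first.

first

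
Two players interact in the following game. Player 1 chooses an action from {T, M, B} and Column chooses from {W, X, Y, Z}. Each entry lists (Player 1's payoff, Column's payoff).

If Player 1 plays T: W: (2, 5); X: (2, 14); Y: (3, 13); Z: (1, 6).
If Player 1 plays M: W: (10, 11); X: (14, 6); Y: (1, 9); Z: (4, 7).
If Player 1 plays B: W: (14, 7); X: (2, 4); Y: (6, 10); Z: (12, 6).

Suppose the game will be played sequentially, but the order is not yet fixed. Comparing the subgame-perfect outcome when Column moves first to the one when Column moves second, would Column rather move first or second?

If Player 1 leads: Column's best replies are T→X, M→W, B→Y; Player 1's induced payoffs 2, 10, 6; outcome (M, W), payoffs (10, 11).
If Column leads: Player 1's best replies are W→B, X→M, Y→B, Z→B; Column's induced payoffs 7, 6, 10, 6; outcome (B, Y), payoffs (6, 10).
Column gets 10 moving first and 11 moving second, so Column prefers to move second.

second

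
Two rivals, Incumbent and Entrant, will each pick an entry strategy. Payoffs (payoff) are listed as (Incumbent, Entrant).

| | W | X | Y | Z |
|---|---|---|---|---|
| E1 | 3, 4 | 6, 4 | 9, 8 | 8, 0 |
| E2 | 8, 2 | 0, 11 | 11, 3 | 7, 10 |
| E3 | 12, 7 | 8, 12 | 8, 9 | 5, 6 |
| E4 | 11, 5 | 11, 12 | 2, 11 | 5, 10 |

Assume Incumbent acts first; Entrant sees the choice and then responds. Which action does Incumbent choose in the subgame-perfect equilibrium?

Entrant best-responds to each possible Incumbent move:
- E1: Entrant compares 4, 4, 8, 0 and picks Y; Incumbent would get 9.
- E2: Entrant compares 2, 11, 3, 10 and picks X; Incumbent would get 0.
- E3: Entrant compares 7, 12, 9, 6 and picks X; Incumbent would get 8.
- E4: Entrant compares 5, 12, 11, 10 and picks X; Incumbent would get 11.
Among 9, 0, 8, 11, the best is 11 at E4. Subgame-perfect outcome: (E4, X) with payoffs (11, 12).

E4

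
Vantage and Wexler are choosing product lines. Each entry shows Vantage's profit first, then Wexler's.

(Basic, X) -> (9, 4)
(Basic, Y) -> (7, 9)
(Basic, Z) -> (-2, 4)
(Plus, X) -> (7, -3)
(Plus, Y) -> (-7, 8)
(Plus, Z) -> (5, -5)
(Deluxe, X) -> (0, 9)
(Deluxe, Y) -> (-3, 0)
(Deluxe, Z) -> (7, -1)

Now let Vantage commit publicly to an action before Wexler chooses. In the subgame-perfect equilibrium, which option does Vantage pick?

Solve by backward induction (Vantage leads).
- Basic → Wexler plays Y (best of 4, 9, 4); Vantage gets 7.
- Plus → Wexler plays Y (best of -3, 8, -5); Vantage gets -7.
- Deluxe → Wexler plays X (best of 9, 0, -1); Vantage gets 0.
Vantage's induced payoffs are 7, -7, 0, so Vantage commits to Basic. Subgame-perfect outcome: (Basic, Y) with payoffs (7, 9).

Basic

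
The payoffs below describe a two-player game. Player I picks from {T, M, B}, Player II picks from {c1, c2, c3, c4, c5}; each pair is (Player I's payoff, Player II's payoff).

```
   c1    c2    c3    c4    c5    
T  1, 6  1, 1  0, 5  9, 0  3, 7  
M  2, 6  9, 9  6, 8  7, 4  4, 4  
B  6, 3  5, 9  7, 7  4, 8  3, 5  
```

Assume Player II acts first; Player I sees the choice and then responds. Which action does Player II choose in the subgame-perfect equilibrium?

Backward induction with Player II moving first.
- c1 → Player I plays B (best of 1, 2, 6); Player II gets 3.
- c2 → Player I plays M (best of 1, 9, 5); Player II gets 9.
- c3 → Player I plays B (best of 0, 6, 7); Player II gets 7.
- c4 → Player I plays T (best of 9, 7, 4); Player II gets 0.
- c5 → Player I plays M (best of 3, 4, 3); Player II gets 4.
Among 3, 9, 7, 0, 4, the best is 9 at c2. Subgame-perfect outcome: (M, c2) with payoffs (9, 9).

c2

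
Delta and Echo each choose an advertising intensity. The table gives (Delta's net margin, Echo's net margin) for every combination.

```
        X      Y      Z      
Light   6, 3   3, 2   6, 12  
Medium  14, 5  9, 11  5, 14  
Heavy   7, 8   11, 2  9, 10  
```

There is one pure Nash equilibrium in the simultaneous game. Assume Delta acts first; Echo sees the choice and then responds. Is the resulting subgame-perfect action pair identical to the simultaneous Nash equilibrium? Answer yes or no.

Work backward from Echo's decision.
- Light: Echo compares 3, 2, 12 and picks Z; Delta would get 6.
- Medium: Echo compares 5, 11, 14 and picks Z; Delta would get 5.
- Heavy: Echo compares 8, 2, 10 and picks Z; Delta would get 9.
Among 6, 5, 9, the best is 9 at Heavy. Subgame-perfect outcome: (Heavy, Z) with payoffs (9, 10).
For the simultaneous game, intersect best replies.
Delta's best replies: X→Medium; Y→Heavy; Z→Heavy.
Echo's best replies: Light→Z; Medium→Z; Heavy→Z.
Only (Heavy, Z) has each player best-responding; Nash payoffs (9, 10).
Sequential outcome (Heavy, Z) coincides with the Nash profile (Heavy, Z).

yes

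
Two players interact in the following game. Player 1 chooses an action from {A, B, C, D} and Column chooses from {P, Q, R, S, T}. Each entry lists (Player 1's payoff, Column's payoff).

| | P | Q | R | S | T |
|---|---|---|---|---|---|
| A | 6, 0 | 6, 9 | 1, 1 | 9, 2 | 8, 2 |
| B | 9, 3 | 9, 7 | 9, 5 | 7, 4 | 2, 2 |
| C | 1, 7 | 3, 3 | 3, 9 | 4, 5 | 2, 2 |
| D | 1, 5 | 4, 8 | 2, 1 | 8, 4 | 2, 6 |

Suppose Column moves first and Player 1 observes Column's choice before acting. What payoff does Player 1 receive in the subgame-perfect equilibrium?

9

Player 1 best-responds to each possible Column move:
- P → Player 1 plays B (best of 6, 9, 1, 1); Column gets 3.
- Q → Player 1 plays B (best of 6, 9, 3, 4); Column gets 7.
- R → Player 1 plays B (best of 1, 9, 3, 2); Column gets 5.
- S → Player 1 plays A (best of 9, 7, 4, 8); Column gets 2.
- T → Player 1 plays A (best of 8, 2, 2, 2); Column gets 2.
Column's induced payoffs are 3, 7, 5, 2, 2, so Column commits to Q. Subgame-perfect outcome: (B, Q) with payoffs (9, 7).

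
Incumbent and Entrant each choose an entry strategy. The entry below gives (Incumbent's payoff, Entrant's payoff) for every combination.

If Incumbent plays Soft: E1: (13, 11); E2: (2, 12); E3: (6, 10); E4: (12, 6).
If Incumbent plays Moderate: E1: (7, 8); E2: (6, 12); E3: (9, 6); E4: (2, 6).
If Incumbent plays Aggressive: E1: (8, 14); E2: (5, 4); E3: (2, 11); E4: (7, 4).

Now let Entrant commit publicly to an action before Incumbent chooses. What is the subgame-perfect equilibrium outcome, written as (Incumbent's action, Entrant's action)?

Backward induction with Entrant moving first.
- E1: BR = Soft, leader payoff 11.
- E2: BR = Moderate, leader payoff 12.
- E3: BR = Moderate, leader payoff 6.
- E4: BR = Soft, leader payoff 6.
Entrant's induced payoffs are 11, 12, 6, 6, so Entrant commits to E2. Subgame-perfect outcome: (Moderate, E2) with payoffs (6, 12).

(Moderate, E2)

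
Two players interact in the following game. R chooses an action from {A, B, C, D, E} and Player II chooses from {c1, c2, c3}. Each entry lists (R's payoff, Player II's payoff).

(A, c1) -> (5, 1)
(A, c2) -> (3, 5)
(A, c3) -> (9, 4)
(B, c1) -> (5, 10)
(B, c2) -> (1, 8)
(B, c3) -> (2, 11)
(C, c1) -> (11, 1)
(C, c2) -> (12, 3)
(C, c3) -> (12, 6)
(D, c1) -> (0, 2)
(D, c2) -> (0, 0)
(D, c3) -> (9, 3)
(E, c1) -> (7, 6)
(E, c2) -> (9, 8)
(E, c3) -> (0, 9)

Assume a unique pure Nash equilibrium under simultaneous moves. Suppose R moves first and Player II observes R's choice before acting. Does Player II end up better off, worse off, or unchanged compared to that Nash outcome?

unchanged

Work backward from Player II's decision.
- A → Player II plays c2 (best of 1, 5, 4); R gets 3.
- B → Player II plays c3 (best of 10, 8, 11); R gets 2.
- C → Player II plays c3 (best of 1, 3, 6); R gets 12.
- D → Player II plays c3 (best of 2, 0, 3); R gets 9.
- E → Player II plays c3 (best of 6, 8, 9); R gets 0.
R's induced payoffs are 3, 2, 12, 9, 0, so R commits to C. Subgame-perfect outcome: (C, c3) with payoffs (12, 6).
Under simultaneous play:
R's best replies: c1→C; c2→C; c3→C.
Player II's best replies: A→c2; B→c3; C→c3; D→c3; E→c3.
Only (C, c3) has each player best-responding; Nash payoffs (12, 6).
Player II earns 6 sequentially versus 6 at the Nash outcome: unchanged.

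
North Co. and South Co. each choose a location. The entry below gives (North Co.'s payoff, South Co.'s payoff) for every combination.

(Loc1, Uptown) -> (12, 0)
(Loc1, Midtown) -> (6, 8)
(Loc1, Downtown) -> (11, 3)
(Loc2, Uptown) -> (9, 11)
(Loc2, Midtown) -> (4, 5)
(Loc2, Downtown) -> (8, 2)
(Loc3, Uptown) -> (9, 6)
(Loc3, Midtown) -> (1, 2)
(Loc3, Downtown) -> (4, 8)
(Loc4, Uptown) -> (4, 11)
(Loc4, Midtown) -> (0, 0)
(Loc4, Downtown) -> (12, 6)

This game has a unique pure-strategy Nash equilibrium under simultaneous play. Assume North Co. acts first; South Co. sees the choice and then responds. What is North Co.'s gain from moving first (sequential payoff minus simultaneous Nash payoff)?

3

Work backward from South Co.'s decision.
- Loc1: BR = Midtown, leader payoff 6.
- Loc2: BR = Uptown, leader payoff 9.
- Loc3: BR = Downtown, leader payoff 4.
- Loc4: BR = Uptown, leader payoff 4.
Maximizing over 6, 9, 4, 4, North Co. chooses Loc2. Subgame-perfect outcome: (Loc2, Uptown) with payoffs (9, 11).
For the simultaneous game, intersect best replies.
North Co.'s best replies: Uptown→Loc1; Midtown→Loc1; Downtown→Loc4.
South Co.'s best replies: Loc1→Midtown; Loc2→Uptown; Loc3→Downtown; Loc4→Uptown.
Only (Loc1, Midtown) has each player best-responding; Nash payoffs (6, 8).
North Co.'s commitment gain: 9 − 6 = 3.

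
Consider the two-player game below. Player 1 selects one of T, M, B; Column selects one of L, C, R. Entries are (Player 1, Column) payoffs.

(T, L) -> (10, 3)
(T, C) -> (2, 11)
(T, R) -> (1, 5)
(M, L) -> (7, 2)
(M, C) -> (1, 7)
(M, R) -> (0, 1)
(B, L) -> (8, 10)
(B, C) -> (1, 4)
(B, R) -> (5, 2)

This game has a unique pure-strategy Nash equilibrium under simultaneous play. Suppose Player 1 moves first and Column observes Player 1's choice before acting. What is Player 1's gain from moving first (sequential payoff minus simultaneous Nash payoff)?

Column best-responds to each possible Player 1 move:
- T: Column compares 3, 11, 5 and picks C; Player 1 would get 2.
- M: Column compares 2, 7, 1 and picks C; Player 1 would get 1.
- B: Column compares 10, 4, 2 and picks L; Player 1 would get 8.
Maximizing over 2, 1, 8, Player 1 chooses B. Subgame-perfect outcome: (B, L) with payoffs (8, 10).
Now find the simultaneous Nash equilibrium.
Player 1's best replies: L→T; C→T; R→B.
Column's best replies: T→C; M→C; B→L.
Only (T, C) has each player best-responding; Nash payoffs (2, 11).
Player 1's commitment gain: 8 − 2 = 6.

6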